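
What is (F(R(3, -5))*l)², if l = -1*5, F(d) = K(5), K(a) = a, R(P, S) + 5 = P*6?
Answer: 625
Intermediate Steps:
R(P, S) = -5 + 6*P (R(P, S) = -5 + P*6 = -5 + 6*P)
F(d) = 5
l = -5
(F(R(3, -5))*l)² = (5*(-5))² = (-25)² = 625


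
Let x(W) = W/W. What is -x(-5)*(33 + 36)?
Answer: -69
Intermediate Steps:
x(W) = 1
-x(-5)*(33 + 36) = -(33 + 36) = -69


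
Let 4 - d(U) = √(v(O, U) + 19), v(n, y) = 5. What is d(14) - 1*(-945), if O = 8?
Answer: 949 - 2*√6 ≈ 944.10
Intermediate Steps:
d(U) = 4 - 2*√6 (d(U) = 4 - √(5 + 19) = 4 - √24 = 4 - 2*√6)
d(14) - 1*(-945) = (4 - 2*√6) - 1*(-945) = (4 - 2*√6) + 945 = 949 - 2*√6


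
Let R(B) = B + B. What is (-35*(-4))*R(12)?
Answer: 3360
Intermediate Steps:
R(B) = 2*B
(-35*(-4))*R(12) = (-35*(-4))*(2*12) = 140*24 = 3360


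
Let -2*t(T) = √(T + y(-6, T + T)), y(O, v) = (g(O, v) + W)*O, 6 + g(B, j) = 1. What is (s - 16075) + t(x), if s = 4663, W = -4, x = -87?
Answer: -11412 - I*√33/2 ≈ -11412.0 - 2.8723*I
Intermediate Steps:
g(B, j) = -5 (g(B, j) = -6 + 1 = -5)
y(O, v) = -9*O (y(O, v) = (-5 - 4)*O = -9*O)
t(T) = -√(54 + T)/2 (t(T) = -√(T - 9*(-6))/2 = -√(T + 54)/2 = -√(54 + T)/2)
(s - 16075) + t(x) = (4663 - 16075) - √(54 - 87)/2 = -11412 - I*√33/2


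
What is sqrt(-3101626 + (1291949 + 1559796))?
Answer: I*sqrt(249881) ≈ 499.88*I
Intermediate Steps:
sqrt(-3101626 + (1291949 + 1559796)) = sqrt(-3101626 + 2851745) = sqrt(-249881) = I*sqrt(249881)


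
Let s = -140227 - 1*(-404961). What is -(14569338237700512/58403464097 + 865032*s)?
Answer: -13374605338164240136848/58403464097 ≈ -2.2900e+11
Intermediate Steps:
s = 264734 (s = -140227 + 404961 = 264734)
-(14569338237700512/58403464097 + 865032*s) = -865032/(1/(264734 + (-179965/389983 + 336891/449277))) = -865032/(1/(264734 + (-179965*1/389983 + 336891*(1/449277)))) = -865032/(1/(264734 + (-179965/389983 + 112297/149759))) = -865032/(1/(264734 + 16842542516/58403464097)) = -865032/(1/(15461399506797714/58403464097)) = -865032/58403464097/15461399506797714 = -865032*15461399506797714/58403464097 = -13374605338164240136848/58403464097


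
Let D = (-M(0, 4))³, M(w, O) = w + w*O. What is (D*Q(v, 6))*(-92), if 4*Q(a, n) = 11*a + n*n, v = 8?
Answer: 0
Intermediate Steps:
M(w, O) = w + O*w
D = 0 (D = (-0*(1 + 4))³ = (-0*5)³ = (-1*0)³ = 0³ = 0)
Q(a, n) = n²/4 + 11*a/4 (Q(a, n) = (11*a + n*n)/4 = (11*a + n²)/4 = (n² + 11*a)/4 = n²/4 + 11*a/4)
(D*Q(v, 6))*(-92) = (0*((¼)*6² + (11/4)*8))*(-92) = (0*((¼)*36 + 22))*(-92) = (0*(9 + 22))*(-92) = (0*31)*(-92) = 0*(-92) = 0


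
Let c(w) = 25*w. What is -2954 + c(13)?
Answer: -2629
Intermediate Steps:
-2954 + c(13) = -2954 + 25*13 = -2954 + 325 = -2629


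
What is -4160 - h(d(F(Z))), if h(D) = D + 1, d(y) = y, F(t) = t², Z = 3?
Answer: -4170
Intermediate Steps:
h(D) = 1 + D
-4160 - h(d(F(Z))) = -4160 - (1 + 3²) = -4160 - (1 + 9) = -4160 - 1*10 = -4160 - 10 = -4170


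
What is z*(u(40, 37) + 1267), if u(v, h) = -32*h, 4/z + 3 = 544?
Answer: 332/541 ≈ 0.61368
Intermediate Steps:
z = 4/541 (z = 4/(-3 + 544) = 4/541 ≈ 0.0073937)
z*(u(40, 37) + 1267) = 4*(-32*37 + 1267)/541 = 4*(-1184 + 1267)/541 = (4/541)*83 = 332/541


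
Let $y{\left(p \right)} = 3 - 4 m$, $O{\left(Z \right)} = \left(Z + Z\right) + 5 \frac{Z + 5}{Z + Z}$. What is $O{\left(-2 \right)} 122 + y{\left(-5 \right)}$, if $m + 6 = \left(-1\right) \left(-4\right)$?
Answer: $- \frac{1869}{2} \approx -934.5$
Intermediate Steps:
$m = -2$ ($m = -6 - -4 = -6 + 4 = -2$)
$O{\left(Z \right)} = 2 Z + \frac{5 \left(5 + Z\right)}{2 Z}$ ($O{\left(Z \right)} = 2 Z + 5 \frac{5 + Z}{2 Z} = 2 Z + \frac{5 \left(5 + Z\right)}{2 Z}$)
$y{\left(p \right)} = 11$ ($y{\left(p \right)} = 3 - -8 = 3 + 8 = 11$)
$O{\left(-2 \right)} 122 + y{\left(-5 \right)} = \frac{25 - 2 \left(5 + 4 \left(-2\right)\right)}{2 \left(-2\right)} 122 + 11 = \frac{1}{2} \left(- \frac{1}{2}\right) \left(25 - 2 \left(5 - 8\right)\right) 122 + 11 = \frac{1}{2} \left(- \frac{1}{2}\right) \left(25 - -6\right) 122 + 11 = \frac{1}{2} \left(- \frac{1}{2}\right) \left(25 + 6\right) 122 + 11 = \frac{1}{2} \left(- \frac{1}{2}\right) 31 \cdot 122 + 11 = \left(- \frac{31}{4}\right) 122 + 11 = - \frac{1891}{2} + 11 = - \frac{1869}{2}$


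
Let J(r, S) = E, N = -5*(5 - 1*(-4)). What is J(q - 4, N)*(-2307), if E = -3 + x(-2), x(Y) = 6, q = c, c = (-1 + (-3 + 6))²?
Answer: -6921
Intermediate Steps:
c = 4 (c = (-1 + 3)² = 2² = 4)
q = 4
E = 3 (E = -3 + 6 = 3)
N = -45 (N = -5*(5 + 4) = -5*9 = -45)
J(r, S) = 3
J(q - 4, N)*(-2307) = 3*(-2307) = -6921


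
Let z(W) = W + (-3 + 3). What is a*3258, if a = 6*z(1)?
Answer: 19548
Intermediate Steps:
z(W) = W (z(W) = W + 0 = W)
a = 6 (a = 6*1 = 6)
a*3258 = 6*3258 = 19548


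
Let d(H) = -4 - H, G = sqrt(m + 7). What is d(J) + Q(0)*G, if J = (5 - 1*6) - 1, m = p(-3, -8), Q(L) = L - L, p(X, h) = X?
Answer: -2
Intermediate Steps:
Q(L) = 0
m = -3
J = -2 (J = (5 - 6) - 1 = -1 - 1 = -2)
G = 2 (G = sqrt(-3 + 7) = sqrt(4) = 2)
d(J) + Q(0)*G = (-4 - 1*(-2)) + 0*2 = (-4 + 2) + 0 = -2 + 0 = -2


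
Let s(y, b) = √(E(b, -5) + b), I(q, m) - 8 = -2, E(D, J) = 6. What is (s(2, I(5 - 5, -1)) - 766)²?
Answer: 586768 - 3064*√3 ≈ 5.8146e+5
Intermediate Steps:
I(q, m) = 6 (I(q, m) = 8 - 2 = 6)
s(y, b) = √(6 + b)
(s(2, I(5 - 5, -1)) - 766)² = (√(6 + 6) - 766)² = (√12 - 766)² = (2*√3 - 766)² = (-766 + 2*√3)²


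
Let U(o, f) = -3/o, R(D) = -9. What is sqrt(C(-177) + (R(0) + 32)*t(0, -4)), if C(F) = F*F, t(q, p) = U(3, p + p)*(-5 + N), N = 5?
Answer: 177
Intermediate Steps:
t(q, p) = 0 (t(q, p) = (-3/3)*(-5 + 5) = -3*1/3*0 = -1*0 = 0)
C(F) = F**2
sqrt(C(-177) + (R(0) + 32)*t(0, -4)) = sqrt((-177)**2 + (-9 + 32)*0) = sqrt(31329 + 23*0) = sqrt(31329 + 0) = sqrt(31329) = 177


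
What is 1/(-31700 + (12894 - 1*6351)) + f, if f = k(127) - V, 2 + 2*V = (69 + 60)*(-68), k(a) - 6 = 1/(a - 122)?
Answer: 552598657/125785 ≈ 4393.2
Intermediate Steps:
k(a) = 6 + 1/(-122 + a) (k(a) = 6 + 1/(a - 122) = 6 + 1/(-122 + a))
V = -4387 (V = -1 + ((69 + 60)*(-68))/2 = -1 + (129*(-68))/2 = -1 + (½)*(-8772) = -1 - 4386 = -4387)
f = 21966/5 (f = (-731 + 6*127)/(-122 + 127) - 1*(-4387) = (-731 + 762)/5 + 4387 = (⅕)*31 + 4387 = 31/5 + 4387 = 21966/5 ≈ 4393.2)
1/(-31700 + (12894 - 1*6351)) + f = 1/(-31700 + (12894 - 1*6351)) + 21966/5 = 1/(-31700 + (12894 - 6351)) + 21966/5 = 1/(-31700 + 6543) + 21966/5 = 1/(-25157) + 21966/5 = -1/25157 + 21966/5 = 552598657/125785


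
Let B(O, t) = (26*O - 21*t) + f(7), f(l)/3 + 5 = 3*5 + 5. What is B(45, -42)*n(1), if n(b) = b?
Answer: 2097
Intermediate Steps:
f(l) = 45 (f(l) = -15 + 3*(3*5 + 5) = -15 + 3*(15 + 5) = -15 + 3*20 = -15 + 60 = 45)
B(O, t) = 45 - 21*t + 26*O (B(O, t) = (26*O - 21*t) + 45 = (-21*t + 26*O) + 45 = 45 - 21*t + 26*O)
B(45, -42)*n(1) = (45 - 21*(-42) + 26*45)*1 = (45 + 882 + 1170)*1 = 2097*1 = 2097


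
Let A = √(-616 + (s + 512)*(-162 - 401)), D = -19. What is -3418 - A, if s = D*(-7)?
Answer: -3418 - I*√363751 ≈ -3418.0 - 603.12*I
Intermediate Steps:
s = 133 (s = -19*(-7) = 133)
A = I*√363751 (A = √(-616 + (133 + 512)*(-162 - 401)) = √(-616 + 645*(-563)) = √(-616 - 363135) = √(-363751) = I*√363751 ≈ 603.12*I)
-3418 - A = -3418 - I*√363751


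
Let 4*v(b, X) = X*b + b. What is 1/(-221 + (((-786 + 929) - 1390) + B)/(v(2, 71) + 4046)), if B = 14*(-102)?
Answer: -4082/904797 ≈ -0.0045115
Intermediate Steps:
B = -1428
v(b, X) = b/4 + X*b/4 (v(b, X) = (X*b + b)/4 = (b + X*b)/4 = b/4 + X*b/4)
1/(-221 + (((-786 + 929) - 1390) + B)/(v(2, 71) + 4046)) = 1/(-221 + (((-786 + 929) - 1390) - 1428)/((¼)*2*(1 + 71) + 4046)) = 1/(-221 + ((143 - 1390) - 1428)/((¼)*2*72 + 4046)) = 1/(-221 + (-1247 - 1428)/(36 + 4046)) = 1/(-221 - 2675/4082) = 1/(-904797/4082) = -4082/904797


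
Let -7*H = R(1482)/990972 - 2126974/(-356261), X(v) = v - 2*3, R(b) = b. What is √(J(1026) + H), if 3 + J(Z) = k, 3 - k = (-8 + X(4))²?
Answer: I*√17109692462524443539909970/411885454974 ≈ 10.043*I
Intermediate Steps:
X(v) = -6 + v (X(v) = v - 6 = -6 + v)
k = -97 (k = 3 - (-8 + (-6 + 4))² = 3 - (-8 - 2)² = 3 - 1*(-10)² = 3 - 1*100 = 3 - 100 = -97)
J(Z) = -100 (J(Z) = -3 - 97 = -100)
H = -351383276255/411885454974 (H = -(1482/990972 - 2126974/(-356261))/7 = -(1482*(1/990972) - 2126974*(-1/356261))/7 = -(247/165162 + 2126974/356261)/7 = -⅐*351383276255/58840779282 = -351383276255/411885454974 ≈ -0.85311)
√(J(1026) + H) = √(-100 - 351383276255/411885454974) = √(-41539928773655/411885454974) = I*√17109692462524443539909970/411885454974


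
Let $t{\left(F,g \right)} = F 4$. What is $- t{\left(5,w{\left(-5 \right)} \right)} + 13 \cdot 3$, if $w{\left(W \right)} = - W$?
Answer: $19$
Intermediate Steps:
$t{\left(F,g \right)} = 4 F$
$- t{\left(5,w{\left(-5 \right)} \right)} + 13 \cdot 3 = - 4 \cdot 5 + 13 \cdot 3 = \left(-1\right) 20 + 39 = -20 + 39 = 19$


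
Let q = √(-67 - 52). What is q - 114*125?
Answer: -14250 + I*√119 ≈ -14250.0 + 10.909*I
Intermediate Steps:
q = I*√119 (q = √(-119) = I*√119 ≈ 10.909*I)
q - 114*125 = I*√119 - 114*125 = I*√119 - 14250 = -14250 + I*√119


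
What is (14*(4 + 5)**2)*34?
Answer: 38556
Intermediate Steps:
(14*(4 + 5)**2)*34 = (14*9**2)*34 = (14*81)*34 = 1134*34 = 38556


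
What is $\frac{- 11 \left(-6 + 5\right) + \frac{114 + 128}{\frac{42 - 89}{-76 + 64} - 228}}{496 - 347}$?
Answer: $\frac{26675}{400661} \approx 0.066577$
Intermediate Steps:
$\frac{- 11 \left(-6 + 5\right) + \frac{114 + 128}{\frac{42 - 89}{-76 + 64} - 228}}{496 - 347} = \frac{\left(-11\right) \left(-1\right) + \frac{242}{- \frac{47}{-12} - 228}}{149} = \left(11 + \frac{242}{\left(-47\right) \left(- \frac{1}{12}\right) - 228}\right) \frac{1}{149} = \left(11 + \frac{242}{\frac{47}{12} - 228}\right) \frac{1}{149} = \left(11 + \frac{242}{- \frac{2689}{12}}\right) \frac{1}{149} = \left(11 + 242 \left(- \frac{12}{2689}\right)\right) \frac{1}{149} = \left(11 - \frac{2904}{2689}\right) \frac{1}{149} = \frac{26675}{2689} \cdot \frac{1}{149} = \frac{26675}{400661}$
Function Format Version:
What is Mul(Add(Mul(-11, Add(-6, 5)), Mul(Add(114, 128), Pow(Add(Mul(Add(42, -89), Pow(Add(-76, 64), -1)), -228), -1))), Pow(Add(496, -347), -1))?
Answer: Rational(26675, 400661) ≈ 0.066577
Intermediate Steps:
Mul(Add(Mul(-11, Add(-6, 5)), Mul(Add(114, 128), Pow(Add(Mul(Add(42, -89), Pow(Add(-76, 64), -1)), -228), -1))), Pow(Add(496, -347), -1)) = Mul(Add(Mul(-11, -1), Mul(242, Pow(Add(Mul(-47, Pow(-12, -1)), -228), -1))), Pow(149, -1)) = Mul(Add(11, Mul(242, Pow(Add(Mul(-47, Rational(-1, 12)), -228), -1))), Rational(1, 149)) = Mul(Add(11, Mul(242, Pow(Add(Rational(47, 12), -228), -1))), Rational(1, 149)) = Mul(Add(11, Mul(242, Pow(Rational(-2689, 12), -1))), Rational(1, 149)) = Mul(Add(11, Mul(242, Rational(-12, 2689))), Rational(1, 149)) = Mul(Add(11, Rational(-2904, 2689)), Rational(1, 149)) = Mul(Rational(26675, 2689), Rational(1, 149)) = Rational(26675, 400661)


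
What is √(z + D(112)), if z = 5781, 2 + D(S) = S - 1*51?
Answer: 4*√365 ≈ 76.420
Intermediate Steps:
D(S) = -53 + S (D(S) = -2 + (S - 1*51) = -2 + (S - 51) = -2 + (-51 + S) = -53 + S)
√(z + D(112)) = √(5781 + (-53 + 112)) = √(5781 + 59) = √5840 = 4*√365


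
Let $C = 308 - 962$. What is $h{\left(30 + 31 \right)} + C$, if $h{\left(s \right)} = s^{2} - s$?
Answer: $3006$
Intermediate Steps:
$C = -654$
$h{\left(30 + 31 \right)} + C = \left(30 + 31\right) \left(-1 + \left(30 + 31\right)\right) - 654 = 61 \left(-1 + 61\right) - 654 = 61 \cdot 60 - 654 = 3660 - 654 = 3006$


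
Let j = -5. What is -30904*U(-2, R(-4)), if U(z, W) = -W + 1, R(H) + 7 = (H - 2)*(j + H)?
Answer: 1421584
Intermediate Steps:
R(H) = -7 + (-5 + H)*(-2 + H) (R(H) = -7 + (H - 2)*(-5 + H) = -7 + (-2 + H)*(-5 + H) = -7 + (-5 + H)*(-2 + H))
U(z, W) = 1 - W
-30904*U(-2, R(-4)) = -30904*(1 - (3 + (-4)**2 - 7*(-4))) = -30904*(1 - (3 + 16 + 28)) = -30904*(1 - 1*47) = -30904*(1 - 47) = -30904*(-46) = 1421584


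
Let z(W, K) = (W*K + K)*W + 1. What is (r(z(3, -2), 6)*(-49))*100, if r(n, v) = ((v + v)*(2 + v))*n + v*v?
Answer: 10642800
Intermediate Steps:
z(W, K) = 1 + W*(K + K*W) (z(W, K) = (K*W + K)*W + 1 = (K + K*W)*W + 1 = W*(K + K*W) + 1 = 1 + W*(K + K*W))
r(n, v) = v**2 + 2*n*v*(2 + v) (r(n, v) = ((2*v)*(2 + v))*n + v**2 = (2*v*(2 + v))*n + v**2 = 2*n*v*(2 + v) + v**2 = v**2 + 2*n*v*(2 + v))
(r(z(3, -2), 6)*(-49))*100 = ((6*(6 + 4*(1 - 2*3 - 2*3**2) + 2*(1 - 2*3 - 2*3**2)*6))*(-49))*100 = ((6*(6 + 4*(1 - 6 - 2*9) + 2*(1 - 6 - 2*9)*6))*(-49))*100 = ((6*(6 + 4*(1 - 6 - 18) + 2*(1 - 6 - 18)*6))*(-49))*100 = ((6*(6 + 4*(-23) + 2*(-23)*6))*(-49))*100 = ((6*(6 - 92 - 276))*(-49))*100 = ((6*(-362))*(-49))*100 = -2172*(-49)*100 = 106428*100 = 10642800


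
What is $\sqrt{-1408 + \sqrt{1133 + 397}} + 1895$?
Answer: $1895 + \sqrt{-1408 + 3 \sqrt{170}} \approx 1895.0 + 36.998 i$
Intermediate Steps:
$\sqrt{-1408 + \sqrt{1133 + 397}} + 1895 = \sqrt{-1408 + \sqrt{1530}} + 1895 = \sqrt{-1408 + 3 \sqrt{170}} + 1895 = 1895 + \sqrt{-1408 + 3 \sqrt{170}}$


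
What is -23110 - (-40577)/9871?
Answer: -228078233/9871 ≈ -23106.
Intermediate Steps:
-23110 - (-40577)/9871 = -23110 - 1*(-40577/9871) = -23110 + 40577/9871 = -228078233/9871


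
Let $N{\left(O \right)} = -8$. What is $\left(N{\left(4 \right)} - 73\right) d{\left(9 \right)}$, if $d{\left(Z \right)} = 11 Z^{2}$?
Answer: $-72171$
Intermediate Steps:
$\left(N{\left(4 \right)} - 73\right) d{\left(9 \right)} = \left(-8 - 73\right) 11 \cdot 9^{2} = - 81 \cdot 11 \cdot 81 = \left(-81\right) 891 = -72171$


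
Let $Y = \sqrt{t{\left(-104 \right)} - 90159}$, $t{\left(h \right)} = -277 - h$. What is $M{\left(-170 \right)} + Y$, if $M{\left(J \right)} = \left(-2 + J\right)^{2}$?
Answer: $29584 + 2 i \sqrt{22583} \approx 29584.0 + 300.55 i$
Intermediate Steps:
$Y = 2 i \sqrt{22583}$ ($Y = \sqrt{\left(-277 - -104\right) - 90159} = \sqrt{\left(-277 + 104\right) - 90159} = \sqrt{-173 - 90159} = \sqrt{-90332} = 2 i \sqrt{22583} \approx 300.55 i$)
$M{\left(-170 \right)} + Y = \left(-2 - 170\right)^{2} + 2 i \sqrt{22583} = \left(-172\right)^{2} + 2 i \sqrt{22583} = 29584 + 2 i \sqrt{22583}$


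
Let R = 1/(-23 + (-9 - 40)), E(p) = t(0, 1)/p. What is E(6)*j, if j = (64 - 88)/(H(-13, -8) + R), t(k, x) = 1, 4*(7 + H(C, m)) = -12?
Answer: 288/721 ≈ 0.39945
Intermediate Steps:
H(C, m) = -10 (H(C, m) = -7 + (¼)*(-12) = -7 - 3 = -10)
E(p) = 1/p
R = -1/72 (R = 1/(-23 - 49) = 1/(-72) = -1/72 ≈ -0.013889)
j = 1728/721 (j = (64 - 88)/(-10 - 1/72) = -24/(-721/72) = -24*(-72/721) = 1728/721 ≈ 2.3967)
E(6)*j = (1728/721)/6 = (⅙)*(1728/721) = 288/721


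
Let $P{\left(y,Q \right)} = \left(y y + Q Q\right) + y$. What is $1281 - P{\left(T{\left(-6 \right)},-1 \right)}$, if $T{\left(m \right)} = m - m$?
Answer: $1280$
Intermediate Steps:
$T{\left(m \right)} = 0$
$P{\left(y,Q \right)} = y + Q^{2} + y^{2}$ ($P{\left(y,Q \right)} = \left(y^{2} + Q^{2}\right) + y = \left(Q^{2} + y^{2}\right) + y = y + Q^{2} + y^{2}$)
$1281 - P{\left(T{\left(-6 \right)},-1 \right)} = 1281 - \left(0 + \left(-1\right)^{2} + 0^{2}\right) = 1281 - \left(0 + 1 + 0\right) = 1281 - 1 = 1280$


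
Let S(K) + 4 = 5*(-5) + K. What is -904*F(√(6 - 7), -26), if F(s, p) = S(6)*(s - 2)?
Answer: -41584 + 20792*I ≈ -41584.0 + 20792.0*I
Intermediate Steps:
S(K) = -29 + K (S(K) = -4 + (5*(-5) + K) = -4 + (-25 + K) = -29 + K)
F(s, p) = 46 - 23*s (F(s, p) = (-29 + 6)*(s - 2) = -23*(-2 + s) = 46 - 23*s)
-904*F(√(6 - 7), -26) = -904*(46 - 23*√(6 - 7)) = -904*(46 - 23*I) = -41584 + 20792*I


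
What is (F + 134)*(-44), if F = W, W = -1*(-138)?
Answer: -11968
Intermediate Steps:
W = 138
F = 138
(F + 134)*(-44) = (138 + 134)*(-44) = 272*(-44) = -11968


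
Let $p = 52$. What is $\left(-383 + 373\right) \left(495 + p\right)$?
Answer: $-5470$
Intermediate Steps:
$\left(-383 + 373\right) \left(495 + p\right) = \left(-383 + 373\right) \left(495 + 52\right) = \left(-10\right) 547 = -5470$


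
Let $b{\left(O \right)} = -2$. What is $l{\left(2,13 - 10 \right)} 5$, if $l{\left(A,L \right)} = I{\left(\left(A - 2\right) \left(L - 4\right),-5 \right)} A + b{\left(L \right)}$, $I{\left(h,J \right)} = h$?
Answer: $-10$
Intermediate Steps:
$l{\left(A,L \right)} = -2 + A \left(-4 + L\right) \left(-2 + A\right)$ ($l{\left(A,L \right)} = \left(A - 2\right) \left(L - 4\right) A - 2 = \left(-2 + A\right) \left(-4 + L\right) A - 2 = \left(-4 + L\right) \left(-2 + A\right) A - 2 = A \left(-4 + L\right) \left(-2 + A\right) - 2 = -2 + A \left(-4 + L\right) \left(-2 + A\right)$)
$l{\left(2,13 - 10 \right)} 5 = \left(-2 + 2 \left(8 - 8 - 2 \left(13 - 10\right) + 2 \left(13 - 10\right)\right)\right) 5 = \left(-2 + 2 \left(8 - 8 - 6 + 2 \cdot 3\right)\right) 5 = \left(-2 + 2 \left(8 - 8 - 6 + 6\right)\right) 5 = \left(-2 + 2 \cdot 0\right) 5 = \left(-2 + 0\right) 5 = \left(-2\right) 5 = -10$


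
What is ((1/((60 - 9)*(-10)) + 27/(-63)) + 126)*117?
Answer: 17483037/1190 ≈ 14692.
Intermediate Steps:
((1/((60 - 9)*(-10)) + 27/(-63)) + 126)*117 = ((-⅒/51 + 27*(-1/63)) + 126)*117 = (((1/51)*(-⅒) - 3/7) + 126)*117 = ((-1/510 - 3/7) + 126)*117 = (-1537/3570 + 126)*117 = (448283/3570)*117 = 17483037/1190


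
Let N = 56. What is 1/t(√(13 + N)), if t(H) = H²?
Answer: 1/69 ≈ 0.014493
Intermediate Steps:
1/t(√(13 + N)) = 1/((√(13 + 56))²) = 1/((√69)²) = 1/69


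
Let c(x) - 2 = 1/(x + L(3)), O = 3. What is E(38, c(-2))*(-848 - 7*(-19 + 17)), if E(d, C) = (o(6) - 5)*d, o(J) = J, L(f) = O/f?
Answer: -31692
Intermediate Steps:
L(f) = 3/f
c(x) = 2 + 1/(1 + x) (c(x) = 2 + 1/(x + 3/3) = 2 + 1/(x + 3*(⅓)) = 2 + 1/(x + 1) = 2 + 1/(1 + x))
E(d, C) = d (E(d, C) = (6 - 5)*d = 1*d = d)
E(38, c(-2))*(-848 - 7*(-19 + 17)) = 38*(-848 - 7*(-19 + 17)) = 38*(-848 - 7*(-2)) = 38*(-848 + 14) = 38*(-834) = -31692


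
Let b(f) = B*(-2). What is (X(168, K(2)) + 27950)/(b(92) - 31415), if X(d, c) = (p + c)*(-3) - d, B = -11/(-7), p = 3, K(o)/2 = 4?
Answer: -194243/219927 ≈ -0.88322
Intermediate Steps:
K(o) = 8 (K(o) = 2*4 = 8)
B = 11/7 (B = -11*(-⅐) = 11/7 ≈ 1.5714)
X(d, c) = -9 - d - 3*c (X(d, c) = (3 + c)*(-3) - d = (-9 - 3*c) - d = -9 - d - 3*c)
b(f) = -22/7 (b(f) = (11/7)*(-2) = -22/7)
(X(168, K(2)) + 27950)/(b(92) - 31415) = ((-9 - 1*168 - 3*8) + 27950)/(-22/7 - 31415) = ((-9 - 168 - 24) + 27950)/(-219927/7) = (-201 + 27950)*(-7/219927) = 27749*(-7/219927) = -194243/219927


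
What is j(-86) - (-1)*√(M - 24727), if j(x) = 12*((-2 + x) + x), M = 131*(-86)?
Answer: -2088 + I*√35993 ≈ -2088.0 + 189.72*I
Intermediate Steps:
M = -11266
j(x) = -24 + 24*x (j(x) = 12*(-2 + 2*x) = -24 + 24*x)
j(-86) - (-1)*√(M - 24727) = (-24 + 24*(-86)) - (-1)*√(-11266 - 24727) = (-24 - 2064) - (-1)*√(-35993) = -2088 - (-1)*I*√35993 = -2088 + I*√35993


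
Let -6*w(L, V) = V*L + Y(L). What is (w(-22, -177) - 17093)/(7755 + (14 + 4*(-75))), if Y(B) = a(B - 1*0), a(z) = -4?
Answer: -53224/22407 ≈ -2.3753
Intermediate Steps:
Y(B) = -4
w(L, V) = 2/3 - L*V/6 (w(L, V) = -(V*L - 4)/6 = -(L*V - 4)/6 = -(-4 + L*V)/6 = 2/3 - L*V/6)
(w(-22, -177) - 17093)/(7755 + (14 + 4*(-75))) = ((2/3 - 1/6*(-22)*(-177)) - 17093)/(7755 + (14 + 4*(-75))) = ((2/3 - 649) - 17093)/(7755 + (14 - 300)) = (-1945/3 - 17093)/(7755 - 286) = -53224/3/7469 = -53224/3*1/7469 = -53224/22407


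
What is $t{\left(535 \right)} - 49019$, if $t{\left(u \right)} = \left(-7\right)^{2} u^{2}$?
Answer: $13976006$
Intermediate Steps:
$t{\left(u \right)} = 49 u^{2}$
$t{\left(535 \right)} - 49019 = 49 \cdot 535^{2} - 49019 = 49 \cdot 286225 - 49019 = 14025025 - 49019 = 13976006$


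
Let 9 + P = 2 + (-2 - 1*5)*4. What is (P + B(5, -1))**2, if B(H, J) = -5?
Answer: 1600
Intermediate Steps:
P = -35 (P = -9 + (2 + (-2 - 1*5)*4) = -9 + (2 + (-2 - 5)*4) = -9 + (2 - 7*4) = -9 + (2 - 28) = -9 - 26 = -35)
(P + B(5, -1))**2 = (-35 - 5)**2 = (-40)**2 = 1600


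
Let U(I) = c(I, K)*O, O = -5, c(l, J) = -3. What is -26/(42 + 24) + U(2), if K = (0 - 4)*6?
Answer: 482/33 ≈ 14.606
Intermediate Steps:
K = -24 (K = -4*6 = -24)
U(I) = 15 (U(I) = -3*(-5) = 15)
-26/(42 + 24) + U(2) = -26/(42 + 24) + 15 = -26/66 + 15 = -26*1/66 + 15 = -13/33 + 15 = 482/33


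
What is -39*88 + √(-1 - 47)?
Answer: -3432 + 4*I*√3 ≈ -3432.0 + 6.9282*I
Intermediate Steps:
-39*88 + √(-1 - 47) = -3432 + √(-48) = -3432 + 4*I*√3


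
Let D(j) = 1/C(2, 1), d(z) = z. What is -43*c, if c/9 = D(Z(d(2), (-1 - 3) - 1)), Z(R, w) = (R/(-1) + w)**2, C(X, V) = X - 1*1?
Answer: -387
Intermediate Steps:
C(X, V) = -1 + X (C(X, V) = X - 1 = -1 + X)
Z(R, w) = (w - R)**2 (Z(R, w) = (R*(-1) + w)**2 = (-R + w)**2 = (w - R)**2)
D(j) = 1 (D(j) = 1/(-1 + 2) = 1/1 = 1)
c = 9 (c = 9*1 = 9)
-43*c = -43*9 = -387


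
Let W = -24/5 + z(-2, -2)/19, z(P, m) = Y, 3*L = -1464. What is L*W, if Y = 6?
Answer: 207888/95 ≈ 2188.3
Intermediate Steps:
L = -488 (L = (⅓)*(-1464) = -488)
z(P, m) = 6
W = -426/95 (W = -24/5 + 6/19 = -426/95 ≈ -4.4842)
L*W = -488*(-426/95) = 207888/95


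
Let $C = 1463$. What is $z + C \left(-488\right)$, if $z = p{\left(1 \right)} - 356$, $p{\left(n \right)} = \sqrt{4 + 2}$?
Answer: $-714300 + \sqrt{6} \approx -7.143 \cdot 10^{5}$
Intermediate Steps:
$p{\left(n \right)} = \sqrt{6}$
$z = -356 + \sqrt{6}$ ($z = \sqrt{6} - 356 = -356 + \sqrt{6} \approx -353.55$)
$z + C \left(-488\right) = \left(-356 + \sqrt{6}\right) + 1463 \left(-488\right) = \left(-356 + \sqrt{6}\right) - 713944 = -714300 + \sqrt{6}$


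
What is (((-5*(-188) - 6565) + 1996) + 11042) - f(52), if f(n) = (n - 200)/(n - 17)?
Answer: 259603/35 ≈ 7417.2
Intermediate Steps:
f(n) = (-200 + n)/(-17 + n)
(((-5*(-188) - 6565) + 1996) + 11042) - f(52) = (((-5*(-188) - 6565) + 1996) + 11042) - (-200 + 52)/(-17 + 52) = (((940 - 6565) + 1996) + 11042) - (-148)/35 = ((-5625 + 1996) + 11042) - (-148)/35 = (-3629 + 11042) - 1*(-148/35) = 7413 + 148/35 = 259603/35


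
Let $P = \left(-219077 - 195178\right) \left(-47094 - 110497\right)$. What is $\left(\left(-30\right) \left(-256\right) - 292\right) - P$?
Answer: $-65282852317$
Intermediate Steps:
$P = 65282859705$ ($P = \left(-414255\right) \left(-157591\right) = 65282859705$)
$\left(\left(-30\right) \left(-256\right) - 292\right) - P = \left(\left(-30\right) \left(-256\right) - 292\right) - 65282859705 = \left(7680 - 292\right) - 65282859705 = 7388 - 65282859705 = -65282852317$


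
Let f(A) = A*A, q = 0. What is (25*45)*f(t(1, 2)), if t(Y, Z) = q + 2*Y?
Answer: 4500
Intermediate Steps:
t(Y, Z) = 2*Y (t(Y, Z) = 0 + 2*Y = 2*Y)
f(A) = A²
(25*45)*f(t(1, 2)) = (25*45)*(2*1)² = 1125*2² = 1125*4 = 4500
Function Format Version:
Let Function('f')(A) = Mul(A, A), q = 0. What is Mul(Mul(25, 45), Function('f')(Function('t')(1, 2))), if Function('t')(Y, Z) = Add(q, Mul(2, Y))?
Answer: 4500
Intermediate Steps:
Function('t')(Y, Z) = Mul(2, Y) (Function('t')(Y, Z) = Add(0, Mul(2, Y)) = Mul(2, Y))
Function('f')(A) = Pow(A, 2)
Mul(Mul(25, 45), Function('f')(Function('t')(1, 2))) = Mul(Mul(25, 45), Pow(Mul(2, 1), 2)) = Mul(1125, Pow(2, 2)) = Mul(1125, 4) = 4500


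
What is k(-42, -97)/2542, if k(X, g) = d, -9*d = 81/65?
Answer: -9/165230 ≈ -5.4470e-5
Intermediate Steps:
d = -9/65 ≈ -0.13846
k(X, g) = -9/65
k(-42, -97)/2542 = -9/65/2542 = -9/65*1/2542 = -9/165230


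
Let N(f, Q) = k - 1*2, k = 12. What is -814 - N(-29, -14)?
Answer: -824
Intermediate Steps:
N(f, Q) = 10 (N(f, Q) = 12 - 1*2 = 12 - 2 = 10)
-814 - N(-29, -14) = -814 - 1*10 = -814 - 10 = -824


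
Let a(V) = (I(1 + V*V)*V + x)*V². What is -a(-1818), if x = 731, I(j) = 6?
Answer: 33636246948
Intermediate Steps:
a(V) = V²*(731 + 6*V) (a(V) = (6*V + 731)*V² = (731 + 6*V)*V² = V²*(731 + 6*V))
-a(-1818) = -(-1818)²*(731 + 6*(-1818)) = -3305124*(731 - 10908) = -3305124*(-10177) = -1*(-33636246948) = 33636246948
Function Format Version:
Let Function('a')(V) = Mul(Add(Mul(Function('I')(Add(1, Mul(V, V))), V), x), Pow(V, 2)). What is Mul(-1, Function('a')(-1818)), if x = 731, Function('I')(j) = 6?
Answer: 33636246948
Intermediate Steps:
Function('a')(V) = Mul(Pow(V, 2), Add(731, Mul(6, V))) (Function('a')(V) = Mul(Add(Mul(6, V), 731), Pow(V, 2)) = Mul(Add(731, Mul(6, V)), Pow(V, 2)) = Mul(Pow(V, 2), Add(731, Mul(6, V))))
Mul(-1, Function('a')(-1818)) = Mul(-1, Mul(Pow(-1818, 2), Add(731, Mul(6, -1818)))) = Mul(-1, Mul(3305124, Add(731, -10908))) = Mul(-1, Mul(3305124, -10177)) = Mul(-1, -33636246948) = 33636246948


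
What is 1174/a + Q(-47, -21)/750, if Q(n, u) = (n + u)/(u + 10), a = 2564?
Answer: 2464963/5288250 ≈ 0.46612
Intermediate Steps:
Q(n, u) = (n + u)/(10 + u)
1174/a + Q(-47, -21)/750 = 1174/2564 + ((-47 - 21)/(10 - 21))/750 = 1174*(1/2564) + (-68/(-11))*(1/750) = 587/1282 - 1/11*(-68)*(1/750) = 587/1282 + (68/11)*(1/750) = 587/1282 + 34/4125 = 2464963/5288250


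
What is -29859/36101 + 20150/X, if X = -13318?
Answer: -562548656/240396559 ≈ -2.3401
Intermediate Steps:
-29859/36101 + 20150/X = -29859/36101 + 20150/(-13318) = -29859*1/36101 + 20150*(-1/13318) = -29859/36101 - 10075/6659 = -562548656/240396559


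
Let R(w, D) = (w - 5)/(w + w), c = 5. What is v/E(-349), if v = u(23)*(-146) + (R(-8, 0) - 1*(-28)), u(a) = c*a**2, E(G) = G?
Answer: 6178259/5584 ≈ 1106.4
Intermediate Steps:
R(w, D) = (-5 + w)/(2*w) (R(w, D) = (-5 + w)/((2*w)) = (-5 + w)*(1/(2*w)) = (-5 + w)/(2*w))
u(a) = 5*a**2
v = -6178259/16 (v = (5*23**2)*(-146) + ((1/2)*(-5 - 8)/(-8) - 1*(-28)) = (5*529)*(-146) + ((1/2)*(-1/8)*(-13) + 28) = 2645*(-146) + (13/16 + 28) = -386170 + 461/16 = -6178259/16 ≈ -3.8614e+5)
v/E(-349) = -6178259/16/(-349) = -6178259/16*(-1/349) = 6178259/5584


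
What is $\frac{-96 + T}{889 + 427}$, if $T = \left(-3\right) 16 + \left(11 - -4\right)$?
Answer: $- \frac{129}{1316} \approx -0.098024$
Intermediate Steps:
$T = -33$ ($T = -48 + \left(11 + 4\right) = -48 + 15 = -33$)
$\frac{-96 + T}{889 + 427} = \frac{-96 - 33}{889 + 427} = - \frac{129}{1316}$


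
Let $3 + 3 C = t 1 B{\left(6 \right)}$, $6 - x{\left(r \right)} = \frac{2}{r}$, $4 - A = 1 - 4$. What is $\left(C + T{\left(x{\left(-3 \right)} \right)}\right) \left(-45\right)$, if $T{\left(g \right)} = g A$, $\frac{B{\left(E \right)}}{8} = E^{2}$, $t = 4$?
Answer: $-19335$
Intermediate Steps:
$B{\left(E \right)} = 8 E^{2}$
$A = 7$ ($A = 4 - \left(1 - 4\right) = 4 - -3 = 4 + 3 = 7$)
$x{\left(r \right)} = 6 - \frac{2}{r}$
$C = 383$ ($C = -1 + \frac{4 \cdot 1 \cdot 8 \cdot 6^{2}}{3} = -1 + \frac{4 \cdot 8 \cdot 36}{3} = -1 + \frac{4 \cdot 288}{3} = -1 + \frac{1}{3} \cdot 1152 = -1 + 384 = 383$)
$T{\left(g \right)} = 7 g$ ($T{\left(g \right)} = g 7 = 7 g$)
$\left(C + T{\left(x{\left(-3 \right)} \right)}\right) \left(-45\right) = \left(383 + 7 \left(6 - \frac{2}{-3}\right)\right) \left(-45\right) = \left(383 + 7 \left(6 - - \frac{2}{3}\right)\right) \left(-45\right) = \left(383 + 7 \left(6 + \frac{2}{3}\right)\right) \left(-45\right) = \left(383 + 7 \cdot \frac{20}{3}\right) \left(-45\right) = \left(383 + \frac{140}{3}\right) \left(-45\right) = \frac{1289}{3} \left(-45\right) = -19335$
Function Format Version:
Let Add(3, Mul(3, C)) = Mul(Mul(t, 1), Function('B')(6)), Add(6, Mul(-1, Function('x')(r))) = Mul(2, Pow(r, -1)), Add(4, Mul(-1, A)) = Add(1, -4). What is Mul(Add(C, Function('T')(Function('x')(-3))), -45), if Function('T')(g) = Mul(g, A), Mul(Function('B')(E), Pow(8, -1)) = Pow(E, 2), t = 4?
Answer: -19335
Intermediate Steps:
Function('B')(E) = Mul(8, Pow(E, 2))
A = 7 (A = Add(4, Mul(-1, Add(1, -4))) = Add(4, Mul(-1, -3)) = Add(4, 3) = 7)
Function('x')(r) = Add(6, Mul(-2, Pow(r, -1))) (Function('x')(r) = Add(6, Mul(-1, Mul(2, Pow(r, -1)))) = Add(6, Mul(-2, Pow(r, -1))))
C = 383 (C = Add(-1, Mul(Rational(1, 3), Mul(Mul(4, 1), Mul(8, Pow(6, 2))))) = Add(-1, Mul(Rational(1, 3), Mul(4, Mul(8, 36)))) = Add(-1, Mul(Rational(1, 3), Mul(4, 288))) = Add(-1, Mul(Rational(1, 3), 1152)) = Add(-1, 384) = 383)
Function('T')(g) = Mul(7, g) (Function('T')(g) = Mul(g, 7) = Mul(7, g))
Mul(Add(C, Function('T')(Function('x')(-3))), -45) = Mul(Add(383, Mul(7, Add(6, Mul(-2, Pow(-3, -1))))), -45) = Mul(Add(383, Mul(7, Add(6, Mul(-2, Rational(-1, 3))))), -45) = Mul(Add(383, Mul(7, Add(6, Rational(2, 3)))), -45) = Mul(Add(383, Mul(7, Rational(20, 3))), -45) = Mul(Add(383, Rational(140, 3)), -45) = Mul(Rational(1289, 3), -45) = -19335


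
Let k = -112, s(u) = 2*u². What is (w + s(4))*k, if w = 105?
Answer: -15344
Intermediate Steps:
(w + s(4))*k = (105 + 2*4²)*(-112) = (105 + 2*16)*(-112) = (105 + 32)*(-112) = 137*(-112) = -15344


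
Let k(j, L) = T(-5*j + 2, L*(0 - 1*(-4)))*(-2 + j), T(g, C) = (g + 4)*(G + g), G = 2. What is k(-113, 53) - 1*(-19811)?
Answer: -37343574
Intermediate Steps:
T(g, C) = (2 + g)*(4 + g) (T(g, C) = (g + 4)*(2 + g) = (4 + g)*(2 + g) = (2 + g)*(4 + g))
k(j, L) = (-2 + j)*(20 + (2 - 5*j)² - 30*j) (k(j, L) = (8 + (-5*j + 2)² + 6*(-5*j + 2))*(-2 + j) = (8 + (2 - 5*j)² + 6*(2 - 5*j))*(-2 + j) = (8 + (2 - 5*j)² + (12 - 30*j))*(-2 + j) = (20 + (2 - 5*j)² - 30*j)*(-2 + j) = (-2 + j)*(20 + (2 - 5*j)² - 30*j))
k(-113, 53) - 1*(-19811) = (-2 - 113)*(20 + (-2 + 5*(-113))² - 30*(-113)) - 1*(-19811) = -115*(20 + (-2 - 565)² + 3390) + 19811 = -115*(20 + (-567)² + 3390) + 19811 = -115*(20 + 321489 + 3390) + 19811 = -115*324899 + 19811 = -37363385 + 19811 = -37343574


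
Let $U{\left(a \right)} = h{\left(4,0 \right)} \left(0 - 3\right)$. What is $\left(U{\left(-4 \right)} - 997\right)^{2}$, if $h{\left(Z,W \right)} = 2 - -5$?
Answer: $1036324$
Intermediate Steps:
$h{\left(Z,W \right)} = 7$ ($h{\left(Z,W \right)} = 2 + 5 = 7$)
$U{\left(a \right)} = -21$ ($U{\left(a \right)} = 7 \left(0 - 3\right) = 7 \left(-3\right) = -21$)
$\left(U{\left(-4 \right)} - 997\right)^{2} = \left(-21 - 997\right)^{2} = \left(-1018\right)^{2} = 1036324$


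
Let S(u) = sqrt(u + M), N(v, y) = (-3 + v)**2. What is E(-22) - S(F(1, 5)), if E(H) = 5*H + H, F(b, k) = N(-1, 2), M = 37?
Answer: -132 - sqrt(53) ≈ -139.28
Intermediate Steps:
F(b, k) = 16 (F(b, k) = (-3 - 1)**2 = (-4)**2 = 16)
S(u) = sqrt(37 + u) (S(u) = sqrt(u + 37) = sqrt(37 + u))
E(H) = 6*H
E(-22) - S(F(1, 5)) = 6*(-22) - sqrt(37 + 16) = -132 - sqrt(53)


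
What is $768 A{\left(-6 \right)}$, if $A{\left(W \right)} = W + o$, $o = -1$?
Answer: $-5376$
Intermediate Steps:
$A{\left(W \right)} = -1 + W$ ($A{\left(W \right)} = W - 1 = -1 + W$)
$768 A{\left(-6 \right)} = 768 \left(-1 - 6\right) = 768 \left(-7\right) = -5376$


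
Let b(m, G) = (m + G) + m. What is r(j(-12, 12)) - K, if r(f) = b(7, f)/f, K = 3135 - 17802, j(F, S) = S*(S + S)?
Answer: 2112199/144 ≈ 14668.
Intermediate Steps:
b(m, G) = G + 2*m (b(m, G) = (G + m) + m = G + 2*m)
j(F, S) = 2*S**2 (j(F, S) = S*(2*S) = 2*S**2)
K = -14667
r(f) = (14 + f)/f (r(f) = (f + 2*7)/f = (f + 14)/f = (14 + f)/f)
r(j(-12, 12)) - K = (14 + 2*12**2)/((2*12**2)) - 1*(-14667) = (14 + 2*144)/((2*144)) + 14667 = (14 + 288)/288 + 14667 = (1/288)*302 + 14667 = 151/144 + 14667 = 2112199/144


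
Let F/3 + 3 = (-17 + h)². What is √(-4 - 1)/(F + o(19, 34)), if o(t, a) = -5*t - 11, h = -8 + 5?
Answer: I*√5/1085 ≈ 0.0020609*I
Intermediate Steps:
h = -3
o(t, a) = -11 - 5*t
F = 1191 (F = -9 + 3*(-17 - 3)² = -9 + 3*(-20)² = -9 + 3*400 = -9 + 1200 = 1191)
√(-4 - 1)/(F + o(19, 34)) = √(-4 - 1)/(1191 + (-11 - 5*19)) = √(-5)/(1191 + (-11 - 95)) = (I*√5)/(1191 - 106) = (I*√5)/1085 = (I*√5)*(1/1085) = I*√5/1085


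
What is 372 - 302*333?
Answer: -100194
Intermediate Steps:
372 - 302*333 = 372 - 100566 = -100194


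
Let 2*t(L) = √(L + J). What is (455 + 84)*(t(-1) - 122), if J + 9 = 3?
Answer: -65758 + 539*I*√7/2 ≈ -65758.0 + 713.03*I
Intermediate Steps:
J = -6 (J = -9 + 3 = -6)
t(L) = √(-6 + L)/2 (t(L) = √(L - 6)/2 = √(-6 + L)/2)
(455 + 84)*(t(-1) - 122) = (455 + 84)*(√(-6 - 1)/2 - 122) = 539*(√(-7)/2 - 122) = 539*((I*√7)/2 - 122) = 539*(I*√7/2 - 122) = 539*(-122 + I*√7/2) = -65758 + 539*I*√7/2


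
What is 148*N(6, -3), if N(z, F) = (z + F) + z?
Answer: 1332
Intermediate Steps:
N(z, F) = F + 2*z (N(z, F) = (F + z) + z = F + 2*z)
148*N(6, -3) = 148*(-3 + 2*6) = 148*(-3 + 12) = 148*9 = 1332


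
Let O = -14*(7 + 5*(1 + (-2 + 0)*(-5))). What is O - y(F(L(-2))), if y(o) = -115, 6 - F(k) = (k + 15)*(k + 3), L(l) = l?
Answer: -753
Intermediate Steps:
F(k) = 6 - (3 + k)*(15 + k) (F(k) = 6 - (k + 15)*(k + 3) = 6 - (15 + k)*(3 + k) = 6 - (3 + k)*(15 + k))
O = -868 (O = -14*(7 + 5*(1 - 2*(-5))) = -14*(7 + 5*(1 + 10)) = -14*(7 + 5*11) = -14*(7 + 55) = -14*62 = -868)
O - y(F(L(-2))) = -868 - 1*(-115) = -868 + 115 = -753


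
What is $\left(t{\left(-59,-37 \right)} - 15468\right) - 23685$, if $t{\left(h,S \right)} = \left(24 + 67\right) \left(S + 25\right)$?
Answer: $-40245$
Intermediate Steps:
$t{\left(h,S \right)} = 2275 + 91 S$ ($t{\left(h,S \right)} = 91 \left(25 + S\right) = 2275 + 91 S$)
$\left(t{\left(-59,-37 \right)} - 15468\right) - 23685 = \left(\left(2275 + 91 \left(-37\right)\right) - 15468\right) - 23685 = \left(\left(2275 - 3367\right) - 15468\right) - 23685 = \left(-1092 - 15468\right) - 23685 = -16560 - 23685 = -40245$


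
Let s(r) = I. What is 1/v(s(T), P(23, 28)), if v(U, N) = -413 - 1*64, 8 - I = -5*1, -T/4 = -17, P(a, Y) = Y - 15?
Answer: -1/477 ≈ -0.0020964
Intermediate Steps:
P(a, Y) = -15 + Y
T = 68 (T = -4*(-17) = 68)
I = 13 (I = 8 - (-5) = 8 - 1*(-5) = 8 + 5 = 13)
s(r) = 13
v(U, N) = -477 (v(U, N) = -413 - 64 = -477)
1/v(s(T), P(23, 28)) = 1/(-477) = -1/477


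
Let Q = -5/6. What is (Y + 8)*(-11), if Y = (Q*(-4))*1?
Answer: -374/3 ≈ -124.67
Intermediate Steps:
Q = -⅚ (Q = -5*⅙ = -⅚ ≈ -0.83333)
Y = 10/3 (Y = -⅚*(-4)*1 = (10/3)*1 = 10/3 ≈ 3.3333)
(Y + 8)*(-11) = (10/3 + 8)*(-11) = (34/3)*(-11) = -374/3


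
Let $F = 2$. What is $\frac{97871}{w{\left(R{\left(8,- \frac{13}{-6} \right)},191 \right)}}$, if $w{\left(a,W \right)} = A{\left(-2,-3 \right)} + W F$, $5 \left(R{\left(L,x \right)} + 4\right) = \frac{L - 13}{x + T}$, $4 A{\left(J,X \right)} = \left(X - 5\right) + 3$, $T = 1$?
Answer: $\frac{391484}{1523} \approx 257.05$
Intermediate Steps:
$A{\left(J,X \right)} = - \frac{1}{2} + \frac{X}{4}$ ($A{\left(J,X \right)} = \frac{\left(X - 5\right) + 3}{4} = \frac{\left(-5 + X\right) + 3}{4} = \frac{-2 + X}{4} = - \frac{1}{2} + \frac{X}{4}$)
$R{\left(L,x \right)} = -4 + \frac{-13 + L}{5 \left(1 + x\right)}$ ($R{\left(L,x \right)} = -4 + \frac{\left(L - 13\right) \frac{1}{x + 1}}{5} = -4 + \frac{\left(-13 + L\right) \frac{1}{1 + x}}{5} = -4 + \frac{\frac{1}{1 + x} \left(-13 + L\right)}{5} = -4 + \frac{-13 + L}{5 \left(1 + x\right)}$)
$w{\left(a,W \right)} = - \frac{5}{4} + 2 W$ ($w{\left(a,W \right)} = \left(- \frac{1}{2} + \frac{1}{4} \left(-3\right)\right) + W 2 = \left(- \frac{1}{2} - \frac{3}{4}\right) + 2 W = - \frac{5}{4} + 2 W$)
$\frac{97871}{w{\left(R{\left(8,- \frac{13}{-6} \right)},191 \right)}} = \frac{97871}{- \frac{5}{4} + 2 \cdot 191} = \frac{97871}{- \frac{5}{4} + 382} = \frac{97871}{\frac{1523}{4}} = 97871 \cdot \frac{4}{1523} = \frac{391484}{1523}$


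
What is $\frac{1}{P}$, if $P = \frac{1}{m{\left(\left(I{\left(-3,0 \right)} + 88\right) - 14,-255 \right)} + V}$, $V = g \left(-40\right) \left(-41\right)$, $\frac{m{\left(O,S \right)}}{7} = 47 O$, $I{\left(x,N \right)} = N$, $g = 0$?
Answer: $24346$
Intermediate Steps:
$m{\left(O,S \right)} = 329 O$ ($m{\left(O,S \right)} = 7 \cdot 47 O = 329 O$)
$V = 0$ ($V = 0 \left(-40\right) \left(-41\right) = 0 \left(-41\right) = 0$)
$P = \frac{1}{24346}$ ($P = \frac{1}{329 \left(\left(0 + 88\right) - 14\right) + 0} = \frac{1}{329 \left(88 - 14\right) + 0} = \frac{1}{329 \cdot 74 + 0} = \frac{1}{24346 + 0} = \frac{1}{24346} \approx 4.1075 \cdot 10^{-5}$)
$\frac{1}{P} = \frac{1}{\frac{1}{24346}} = 24346$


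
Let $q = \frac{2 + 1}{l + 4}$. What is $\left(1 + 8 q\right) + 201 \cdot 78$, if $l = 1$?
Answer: $\frac{78419}{5} \approx 15684.0$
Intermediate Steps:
$q = \frac{3}{5}$ ($q = \frac{2 + 1}{1 + 4} = \frac{3}{5} \approx 0.6$)
$\left(1 + 8 q\right) + 201 \cdot 78 = \left(1 + 8 \cdot \frac{3}{5}\right) + 201 \cdot 78 = \left(1 + \frac{24}{5}\right) + 15678 = \frac{29}{5} + 15678 = \frac{78419}{5}$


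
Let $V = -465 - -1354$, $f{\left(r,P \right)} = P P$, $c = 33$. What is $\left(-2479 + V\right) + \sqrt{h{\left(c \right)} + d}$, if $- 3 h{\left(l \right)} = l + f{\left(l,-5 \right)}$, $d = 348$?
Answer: $-1590 + \frac{\sqrt{2958}}{3} \approx -1571.9$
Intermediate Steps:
$f{\left(r,P \right)} = P^{2}$
$h{\left(l \right)} = - \frac{25}{3} - \frac{l}{3}$ ($h{\left(l \right)} = - \frac{l + \left(-5\right)^{2}}{3} = - \frac{l + 25}{3} = - \frac{25 + l}{3} = - \frac{25}{3} - \frac{l}{3}$)
$V = 889$ ($V = -465 + 1354 = 889$)
$\left(-2479 + V\right) + \sqrt{h{\left(c \right)} + d} = \left(-2479 + 889\right) + \sqrt{\left(- \frac{25}{3} - 11\right) + 348} = -1590 + \sqrt{\left(- \frac{25}{3} - 11\right) + 348} = -1590 + \sqrt{- \frac{58}{3} + 348} = -1590 + \sqrt{\frac{986}{3}} = -1590 + \frac{\sqrt{2958}}{3}$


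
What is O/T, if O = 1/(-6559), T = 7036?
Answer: -1/46149124 ≈ -2.1669e-8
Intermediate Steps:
O = -1/6559 ≈ -0.00015246
O/T = -1/6559/7036 = -1/6559*1/7036 = -1/46149124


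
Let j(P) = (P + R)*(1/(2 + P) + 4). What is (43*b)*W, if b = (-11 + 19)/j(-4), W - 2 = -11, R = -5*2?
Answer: 3096/49 ≈ 63.184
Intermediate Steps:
R = -10
j(P) = (-10 + P)*(4 + 1/(2 + P)) (j(P) = (P - 10)*(1/(2 + P) + 4) = (-10 + P)*(4 + 1/(2 + P)))
W = -9 (W = 2 - 11 = -9)
b = -8/49 (b = (-11 + 19)/(((-90 - 31*(-4) + 4*(-4)²)/(2 - 4))) = 8/(((-90 + 124 + 4*16)/(-2))) = 8/((-(-90 + 124 + 64)/2)) = 8/((-½*98)) = 8/(-49) = 8*(-1/49) = -8/49 ≈ -0.16327)
(43*b)*W = (43*(-8/49))*(-9) = -344/49*(-9) = 3096/49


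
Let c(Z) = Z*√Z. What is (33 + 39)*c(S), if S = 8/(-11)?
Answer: -1152*I*√22/121 ≈ -44.656*I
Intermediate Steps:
S = -8/11 (S = 8*(-1/11) = -8/11 ≈ -0.72727)
c(Z) = Z^(3/2)
(33 + 39)*c(S) = (33 + 39)*(-8/11)^(3/2) = 72*(-16*I*√22/121) = -1152*I*√22/121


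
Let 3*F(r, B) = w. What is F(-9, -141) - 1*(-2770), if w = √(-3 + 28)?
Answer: 8315/3 ≈ 2771.7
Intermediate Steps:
w = 5 (w = √25 = 5)
F(r, B) = 5/3 (F(r, B) = (⅓)*5 = 5/3)
F(-9, -141) - 1*(-2770) = 5/3 - 1*(-2770) = 5/3 + 2770 = 8315/3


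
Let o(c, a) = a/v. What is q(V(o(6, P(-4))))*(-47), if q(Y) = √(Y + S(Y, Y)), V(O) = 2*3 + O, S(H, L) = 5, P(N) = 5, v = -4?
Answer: -47*√39/2 ≈ -146.76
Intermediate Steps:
o(c, a) = -a/4 (o(c, a) = a/(-4) = a*(-¼) = -a/4)
V(O) = 6 + O
q(Y) = √(5 + Y) (q(Y) = √(Y + 5) = √(5 + Y))
q(V(o(6, P(-4))))*(-47) = √(5 + (6 - ¼*5))*(-47) = √(5 + (6 - 5/4))*(-47) = √(5 + 19/4)*(-47) = √(39/4)*(-47) = (√39/2)*(-47) = -47*√39/2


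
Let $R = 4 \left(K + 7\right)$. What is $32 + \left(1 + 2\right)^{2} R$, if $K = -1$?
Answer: $248$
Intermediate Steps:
$R = 24$ ($R = 4 \left(-1 + 7\right) = 4 \cdot 6 = 24$)
$32 + \left(1 + 2\right)^{2} R = 32 + \left(1 + 2\right)^{2} \cdot 24 = 32 + 3^{2} \cdot 24 = 32 + 9 \cdot 24 = 32 + 216 = 248$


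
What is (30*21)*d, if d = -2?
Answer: -1260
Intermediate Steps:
(30*21)*d = (30*21)*(-2) = 630*(-2) = -1260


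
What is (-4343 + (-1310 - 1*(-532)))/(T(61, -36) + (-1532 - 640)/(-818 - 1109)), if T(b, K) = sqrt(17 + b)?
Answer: 3572276454/47487013 - 6338652603*sqrt(78)/94974026 ≈ -514.21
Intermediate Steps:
(-4343 + (-1310 - 1*(-532)))/(T(61, -36) + (-1532 - 640)/(-818 - 1109)) = (-4343 + (-1310 - 1*(-532)))/(sqrt(17 + 61) + (-1532 - 640)/(-818 - 1109)) = (-4343 + (-1310 + 532))/(sqrt(78) - 2172/(-1927)) = (-4343 - 778)/(sqrt(78) - 2172*(-1/1927)) = -5121/(sqrt(78) + 2172/1927) = -5121/(2172/1927 + sqrt(78))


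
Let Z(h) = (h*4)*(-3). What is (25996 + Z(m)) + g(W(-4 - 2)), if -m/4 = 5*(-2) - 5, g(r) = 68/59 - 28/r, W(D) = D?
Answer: 4474882/177 ≈ 25282.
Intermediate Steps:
g(r) = 68/59 - 28/r (g(r) = 68*(1/59) - 28/r = 68/59 - 28/r)
m = 60 (m = -4*(5*(-2) - 5) = -4*(-10 - 5) = -4*(-15) = 60)
Z(h) = -12*h (Z(h) = (4*h)*(-3) = -12*h)
(25996 + Z(m)) + g(W(-4 - 2)) = (25996 - 12*60) + (68/59 - 28/(-4 - 2)) = (25996 - 720) + (68/59 - 28/(-6)) = 25276 + (68/59 - 28*(-⅙)) = 25276 + (68/59 + 14/3) = 25276 + 1030/177 = 4474882/177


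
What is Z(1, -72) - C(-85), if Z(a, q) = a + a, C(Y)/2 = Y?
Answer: 172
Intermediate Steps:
C(Y) = 2*Y
Z(a, q) = 2*a
Z(1, -72) - C(-85) = 2*1 - 2*(-85) = 2 - 1*(-170) = 2 + 170 = 172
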